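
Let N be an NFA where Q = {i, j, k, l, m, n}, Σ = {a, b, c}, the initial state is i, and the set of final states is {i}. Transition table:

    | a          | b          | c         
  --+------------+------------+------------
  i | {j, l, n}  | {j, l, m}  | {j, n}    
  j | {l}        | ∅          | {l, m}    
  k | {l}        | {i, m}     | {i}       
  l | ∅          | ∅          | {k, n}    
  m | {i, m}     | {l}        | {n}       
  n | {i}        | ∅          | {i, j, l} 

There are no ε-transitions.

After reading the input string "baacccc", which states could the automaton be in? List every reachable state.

Start in {i}.
Read 'b': {i} → {j, l, m}.
Read 'a': {j, l, m} → {i, l, m}.
Read 'a': {i, l, m} → {i, j, l, m, n}.
Read 'c': {i, j, l, m, n} → {i, j, k, l, m, n}.
Read 'c': {i, j, k, l, m, n} → {i, j, k, l, m, n}.
Read 'c': {i, j, k, l, m, n} → {i, j, k, l, m, n}.
Read 'c': {i, j, k, l, m, n} → {i, j, k, l, m, n}.

{i, j, k, l, m, n}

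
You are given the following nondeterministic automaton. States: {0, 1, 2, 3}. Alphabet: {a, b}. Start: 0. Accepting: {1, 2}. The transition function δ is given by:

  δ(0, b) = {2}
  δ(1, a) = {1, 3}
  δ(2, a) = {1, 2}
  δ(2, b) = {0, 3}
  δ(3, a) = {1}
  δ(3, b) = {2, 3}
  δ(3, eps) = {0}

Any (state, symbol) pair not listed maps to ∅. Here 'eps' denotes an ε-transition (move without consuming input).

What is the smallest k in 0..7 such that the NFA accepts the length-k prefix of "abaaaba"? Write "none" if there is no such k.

none

Start in {0}.
Read 'a': 0→∅; now ∅.
The set is empty and remains empty for the remaining 6 symbols.
No reachable set along the way intersects F.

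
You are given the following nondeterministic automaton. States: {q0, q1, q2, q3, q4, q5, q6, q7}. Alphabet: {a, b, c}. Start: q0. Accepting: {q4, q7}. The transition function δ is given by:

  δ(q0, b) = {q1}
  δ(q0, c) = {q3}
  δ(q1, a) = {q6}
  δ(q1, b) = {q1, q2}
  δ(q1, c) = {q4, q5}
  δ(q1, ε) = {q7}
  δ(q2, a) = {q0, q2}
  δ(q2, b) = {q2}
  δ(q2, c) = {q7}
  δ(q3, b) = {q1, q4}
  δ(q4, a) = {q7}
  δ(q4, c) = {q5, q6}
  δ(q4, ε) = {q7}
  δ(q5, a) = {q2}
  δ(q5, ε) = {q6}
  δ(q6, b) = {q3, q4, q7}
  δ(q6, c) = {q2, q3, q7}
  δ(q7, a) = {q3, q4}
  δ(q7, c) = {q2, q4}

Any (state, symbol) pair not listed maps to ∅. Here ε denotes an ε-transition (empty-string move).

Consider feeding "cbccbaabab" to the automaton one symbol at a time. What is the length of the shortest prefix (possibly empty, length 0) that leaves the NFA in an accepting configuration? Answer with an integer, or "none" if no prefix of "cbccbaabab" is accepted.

Start in {q0}.
Read 'c': {q0} → {q3}.
Read 'b': {q3} → {q1, q4, q7}.
None of the earlier sets intersect F, but {q1, q4, q7} does.

2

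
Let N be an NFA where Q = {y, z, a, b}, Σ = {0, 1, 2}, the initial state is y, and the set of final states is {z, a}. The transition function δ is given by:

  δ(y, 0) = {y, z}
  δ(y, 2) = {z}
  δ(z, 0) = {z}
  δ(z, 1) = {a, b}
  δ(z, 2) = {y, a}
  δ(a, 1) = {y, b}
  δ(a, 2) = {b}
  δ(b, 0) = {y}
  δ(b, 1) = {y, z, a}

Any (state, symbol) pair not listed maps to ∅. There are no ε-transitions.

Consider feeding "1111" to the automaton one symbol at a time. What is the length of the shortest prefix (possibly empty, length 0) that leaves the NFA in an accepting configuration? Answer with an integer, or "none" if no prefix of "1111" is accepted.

none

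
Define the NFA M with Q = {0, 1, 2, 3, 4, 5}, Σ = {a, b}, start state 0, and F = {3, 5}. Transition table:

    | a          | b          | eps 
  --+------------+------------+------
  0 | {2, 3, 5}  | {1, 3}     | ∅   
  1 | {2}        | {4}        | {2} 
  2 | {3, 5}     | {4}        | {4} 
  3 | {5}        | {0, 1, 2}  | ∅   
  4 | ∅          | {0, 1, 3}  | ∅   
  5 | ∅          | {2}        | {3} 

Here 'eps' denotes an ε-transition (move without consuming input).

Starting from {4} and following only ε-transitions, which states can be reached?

{4}

Begin with {4}.
No ε-moves leave this set, so the closure equals the set itself.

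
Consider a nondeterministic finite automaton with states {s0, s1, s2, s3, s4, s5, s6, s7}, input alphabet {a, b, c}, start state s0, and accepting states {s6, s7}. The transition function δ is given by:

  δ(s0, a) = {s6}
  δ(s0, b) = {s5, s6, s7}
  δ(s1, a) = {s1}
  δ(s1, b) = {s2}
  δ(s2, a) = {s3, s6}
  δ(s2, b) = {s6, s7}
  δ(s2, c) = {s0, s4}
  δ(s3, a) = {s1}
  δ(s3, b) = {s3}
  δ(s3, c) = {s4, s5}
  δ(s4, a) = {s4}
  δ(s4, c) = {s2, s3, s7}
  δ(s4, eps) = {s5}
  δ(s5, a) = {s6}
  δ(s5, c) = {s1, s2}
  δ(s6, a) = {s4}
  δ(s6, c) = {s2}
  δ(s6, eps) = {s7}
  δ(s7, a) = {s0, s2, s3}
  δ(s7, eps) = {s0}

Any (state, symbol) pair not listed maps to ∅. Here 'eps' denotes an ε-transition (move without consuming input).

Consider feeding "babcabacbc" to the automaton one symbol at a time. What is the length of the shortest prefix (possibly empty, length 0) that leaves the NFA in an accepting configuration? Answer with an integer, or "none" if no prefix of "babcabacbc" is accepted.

1

Start in {s0}.
Read 'b': s0→{s5, s6, s7}; union {s5, s6, s7}; ε-closure = {s0, s5, s6, s7}.
None of the earlier sets intersect F, but {s0, s5, s6, s7} does.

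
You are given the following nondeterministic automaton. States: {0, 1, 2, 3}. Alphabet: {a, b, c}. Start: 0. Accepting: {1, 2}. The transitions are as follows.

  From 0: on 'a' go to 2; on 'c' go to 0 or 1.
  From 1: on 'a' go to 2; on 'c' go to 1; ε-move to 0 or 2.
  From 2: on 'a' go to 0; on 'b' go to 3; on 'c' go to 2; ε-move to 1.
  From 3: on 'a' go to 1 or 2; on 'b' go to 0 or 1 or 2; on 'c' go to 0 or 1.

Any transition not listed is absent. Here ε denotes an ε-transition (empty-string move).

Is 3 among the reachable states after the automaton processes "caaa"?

Start in {0}.
Read 'c': 0→{0, 1}; union {0, 1}; ε-closure = {0, 1, 2}.
Read 'a': 0→{2}, 1→{2}, 2→{0}; union {0, 2}; ε-closure = {0, 1, 2}.
Read 'a': 0→{2}, 1→{2}, 2→{0}; union {0, 2}; ε-closure = {0, 1, 2}.
Read 'a': 0→{2}, 1→{2}, 2→{0}; union {0, 2}; ε-closure = {0, 1, 2}.
State 3 is not in {0, 1, 2}.

No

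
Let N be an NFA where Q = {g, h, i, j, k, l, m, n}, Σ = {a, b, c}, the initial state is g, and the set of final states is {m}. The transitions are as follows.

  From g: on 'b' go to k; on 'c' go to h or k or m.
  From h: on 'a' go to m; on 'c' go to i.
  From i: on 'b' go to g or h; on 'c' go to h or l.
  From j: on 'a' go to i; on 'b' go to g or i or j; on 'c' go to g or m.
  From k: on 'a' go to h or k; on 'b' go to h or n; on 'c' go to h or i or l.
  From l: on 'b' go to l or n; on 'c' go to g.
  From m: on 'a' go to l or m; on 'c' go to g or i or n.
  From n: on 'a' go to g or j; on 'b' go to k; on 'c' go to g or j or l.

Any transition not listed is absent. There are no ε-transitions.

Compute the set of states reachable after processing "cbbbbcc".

{g, h, i, l}

Start in {g}.
Read 'c': {g} → {h, k, m}.
Read 'b': {h, k, m} → {h, n}.
Read 'b': {h, n} → {k}.
Read 'b': {k} → {h, n}.
Read 'b': {h, n} → {k}.
Read 'c': {k} → {h, i, l}.
Read 'c': {h, i, l} → {g, h, i, l}.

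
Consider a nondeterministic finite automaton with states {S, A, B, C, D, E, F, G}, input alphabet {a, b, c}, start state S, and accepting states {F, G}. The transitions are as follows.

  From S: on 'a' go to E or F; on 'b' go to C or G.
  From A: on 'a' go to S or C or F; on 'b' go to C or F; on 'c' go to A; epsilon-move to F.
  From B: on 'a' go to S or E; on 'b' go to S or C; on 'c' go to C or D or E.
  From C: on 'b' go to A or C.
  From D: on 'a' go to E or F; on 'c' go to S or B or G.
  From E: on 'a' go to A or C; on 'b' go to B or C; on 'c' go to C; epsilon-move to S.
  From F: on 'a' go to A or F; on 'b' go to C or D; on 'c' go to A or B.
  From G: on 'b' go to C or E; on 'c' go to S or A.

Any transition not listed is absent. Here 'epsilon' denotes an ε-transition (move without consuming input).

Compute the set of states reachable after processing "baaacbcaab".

Start in {S}.
Read 'b': S→{C, G}; now {C, G}.
Read 'a': C→∅, G→∅; now ∅.
The set is empty and remains empty for the remaining 8 symbols.

∅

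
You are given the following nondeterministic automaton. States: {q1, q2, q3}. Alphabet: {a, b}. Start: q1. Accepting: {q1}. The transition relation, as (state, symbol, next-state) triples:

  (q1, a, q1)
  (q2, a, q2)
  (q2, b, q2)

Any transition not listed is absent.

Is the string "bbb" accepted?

No

Start in {q1}.
Read 'b': {q1} → ∅.
The set is empty and remains empty for the remaining 2 symbols.
The final set ∅ contains no accepting state.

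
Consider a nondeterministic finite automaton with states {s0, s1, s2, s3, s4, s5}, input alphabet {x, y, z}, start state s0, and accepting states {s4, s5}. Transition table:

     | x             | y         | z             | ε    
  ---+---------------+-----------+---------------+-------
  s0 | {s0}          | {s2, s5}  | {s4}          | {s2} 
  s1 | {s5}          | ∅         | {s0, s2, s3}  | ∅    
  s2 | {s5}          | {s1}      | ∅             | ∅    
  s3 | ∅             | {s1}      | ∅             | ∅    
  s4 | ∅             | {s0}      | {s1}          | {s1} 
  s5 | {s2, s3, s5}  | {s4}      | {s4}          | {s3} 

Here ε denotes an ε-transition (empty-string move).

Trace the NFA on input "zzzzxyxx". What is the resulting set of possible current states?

Start: ε-closure({s0}) = {s0, s2}.
Read 'z': s0→{s4}, s2→∅; union {s4}; ε-closure = {s1, s4}.
Read 'z': s1→{s0, s2, s3}, s4→{s1}; now {s0, s1, s2, s3}.
Read 'z': s0→{s4}, s1→{s0, s2, s3}, s2→∅, s3→∅; union {s0, s2, s3, s4}; ε-closure = {s0, s1, s2, s3, s4}.
Read 'z': s0→{s4}, s1→{s0, s2, s3}, s2→∅, s3→∅, s4→{s1}; now {s0, s1, s2, s3, s4}.
Read 'x': s0→{s0}, s1→{s5}, s2→{s5}, s3→∅, s4→∅; union {s0, s5}; ε-closure = {s0, s2, s3, s5}.
Read 'y': s0→{s2, s5}, s2→{s1}, s3→{s1}, s5→{s4}; union {s1, s2, s4, s5}; ε-closure = {s1, s2, s3, s4, s5}.
Read 'x': s1→{s5}, s2→{s5}, s3→∅, s4→∅, s5→{s2, s3, s5}; now {s2, s3, s5}.
Read 'x': s2→{s5}, s3→∅, s5→{s2, s3, s5}; now {s2, s3, s5}.

{s2, s3, s5}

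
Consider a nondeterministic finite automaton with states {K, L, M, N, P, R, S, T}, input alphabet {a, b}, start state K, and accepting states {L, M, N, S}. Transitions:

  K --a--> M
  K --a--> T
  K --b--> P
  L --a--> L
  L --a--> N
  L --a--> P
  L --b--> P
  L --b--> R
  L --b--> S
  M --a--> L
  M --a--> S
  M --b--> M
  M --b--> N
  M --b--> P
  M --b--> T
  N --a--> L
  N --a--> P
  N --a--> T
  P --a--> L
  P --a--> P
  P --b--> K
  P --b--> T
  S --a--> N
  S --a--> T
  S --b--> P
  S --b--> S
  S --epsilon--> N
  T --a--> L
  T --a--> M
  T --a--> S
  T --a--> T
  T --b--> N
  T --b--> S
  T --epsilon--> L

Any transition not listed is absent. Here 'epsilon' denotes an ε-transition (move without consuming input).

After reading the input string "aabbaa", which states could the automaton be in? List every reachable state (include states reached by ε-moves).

{L, M, N, P, S, T}

Start in {K}.
Read 'a': {K} → {L, M, T}.
Read 'a': {L, M, T} → {L, M, N, P, S, T}.
Read 'b': {L, M, N, P, S, T} → {K, L, M, N, P, R, S, T}.
Read 'b': {K, L, M, N, P, R, S, T} → {K, L, M, N, P, R, S, T}.
Read 'a': {K, L, M, N, P, R, S, T} → {L, M, N, P, S, T}.
Read 'a': {L, M, N, P, S, T} → {L, M, N, P, S, T}.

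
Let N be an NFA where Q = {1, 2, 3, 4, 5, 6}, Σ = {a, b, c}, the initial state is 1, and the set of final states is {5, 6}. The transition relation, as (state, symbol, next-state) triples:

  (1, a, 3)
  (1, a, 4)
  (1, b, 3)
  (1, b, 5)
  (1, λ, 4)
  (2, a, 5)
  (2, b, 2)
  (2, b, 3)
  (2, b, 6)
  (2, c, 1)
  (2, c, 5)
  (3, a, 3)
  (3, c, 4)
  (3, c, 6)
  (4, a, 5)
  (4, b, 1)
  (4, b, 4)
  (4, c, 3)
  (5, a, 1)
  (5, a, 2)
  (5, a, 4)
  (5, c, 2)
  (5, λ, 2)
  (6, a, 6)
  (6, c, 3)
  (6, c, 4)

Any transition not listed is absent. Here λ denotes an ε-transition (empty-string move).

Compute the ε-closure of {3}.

{3}

Begin with {3}.
No ε-moves leave this set, so the closure equals the set itself.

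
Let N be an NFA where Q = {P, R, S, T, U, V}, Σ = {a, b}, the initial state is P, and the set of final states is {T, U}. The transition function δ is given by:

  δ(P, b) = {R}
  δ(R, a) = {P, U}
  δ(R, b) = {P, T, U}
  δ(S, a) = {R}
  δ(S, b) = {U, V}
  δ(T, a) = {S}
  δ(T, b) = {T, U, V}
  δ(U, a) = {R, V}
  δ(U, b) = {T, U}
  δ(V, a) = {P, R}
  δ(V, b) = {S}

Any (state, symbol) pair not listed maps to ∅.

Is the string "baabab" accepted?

Yes

Start in {P}.
Read 'b': P→{R}; now {R}.
Read 'a': R→{P, U}; now {P, U}.
Read 'a': P→∅, U→{R, V}; now {R, V}.
Read 'b': R→{P, T, U}, V→{S}; now {P, S, T, U}.
Read 'a': P→∅, S→{R}, T→{S}, U→{R, V}; now {R, S, V}.
Read 'b': R→{P, T, U}, S→{U, V}, V→{S}; now {P, S, T, U, V}.
The final set {P, S, T, U, V} contains the accepting states T, U.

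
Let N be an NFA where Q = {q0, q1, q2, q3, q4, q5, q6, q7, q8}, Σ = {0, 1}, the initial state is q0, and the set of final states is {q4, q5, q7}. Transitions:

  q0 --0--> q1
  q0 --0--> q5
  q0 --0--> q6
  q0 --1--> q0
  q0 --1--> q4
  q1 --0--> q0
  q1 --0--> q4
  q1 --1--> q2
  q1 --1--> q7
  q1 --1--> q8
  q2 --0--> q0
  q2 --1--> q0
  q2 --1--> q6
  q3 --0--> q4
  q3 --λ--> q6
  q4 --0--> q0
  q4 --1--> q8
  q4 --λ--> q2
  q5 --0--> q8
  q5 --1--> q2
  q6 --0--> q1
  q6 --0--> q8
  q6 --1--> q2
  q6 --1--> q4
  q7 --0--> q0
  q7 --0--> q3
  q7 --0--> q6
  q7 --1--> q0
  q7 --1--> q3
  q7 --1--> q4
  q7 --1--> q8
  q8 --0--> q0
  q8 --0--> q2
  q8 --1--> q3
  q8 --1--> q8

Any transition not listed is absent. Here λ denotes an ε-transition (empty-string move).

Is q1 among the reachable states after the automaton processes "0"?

Yes

Start in {q0}.
Read '0': q0→{q1, q5, q6}; now {q1, q5, q6}.
State q1 is in {q1, q5, q6}.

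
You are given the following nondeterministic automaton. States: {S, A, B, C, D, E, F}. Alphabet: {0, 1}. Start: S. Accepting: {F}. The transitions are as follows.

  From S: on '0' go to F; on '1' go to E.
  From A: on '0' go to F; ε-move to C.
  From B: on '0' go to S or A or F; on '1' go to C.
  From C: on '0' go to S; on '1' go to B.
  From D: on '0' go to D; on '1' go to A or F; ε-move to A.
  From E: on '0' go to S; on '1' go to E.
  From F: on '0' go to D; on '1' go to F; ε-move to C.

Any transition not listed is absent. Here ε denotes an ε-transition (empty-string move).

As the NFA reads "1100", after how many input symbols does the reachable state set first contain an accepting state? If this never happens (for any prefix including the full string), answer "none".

4

Start in {S}.
Read '1': S→{E}; now {E}.
Read '1': E→{E}; now {E}.
Read '0': E→{S}; now {S}.
Read '0': S→{F}; union {F}; ε-closure = {C, F}.
None of the earlier sets intersect F, but {C, F} does.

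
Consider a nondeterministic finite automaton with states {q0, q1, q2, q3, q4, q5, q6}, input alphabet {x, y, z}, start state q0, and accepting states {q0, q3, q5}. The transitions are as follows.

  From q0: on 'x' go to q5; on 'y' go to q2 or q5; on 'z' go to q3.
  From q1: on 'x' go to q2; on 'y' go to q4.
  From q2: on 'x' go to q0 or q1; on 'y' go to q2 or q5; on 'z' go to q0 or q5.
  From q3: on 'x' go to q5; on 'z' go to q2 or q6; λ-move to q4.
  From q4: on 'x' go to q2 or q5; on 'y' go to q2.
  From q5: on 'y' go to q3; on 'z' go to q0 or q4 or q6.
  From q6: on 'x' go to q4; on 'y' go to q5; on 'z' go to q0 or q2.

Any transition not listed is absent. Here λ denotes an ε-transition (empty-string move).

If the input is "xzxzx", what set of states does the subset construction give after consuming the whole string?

Start in {q0}.
Read 'x': q0→{q5}; now {q5}.
Read 'z': q5→{q0, q4, q6}; now {q0, q4, q6}.
Read 'x': q0→{q5}, q4→{q2, q5}, q6→{q4}; now {q2, q4, q5}.
Read 'z': q2→{q0, q5}, q4→∅, q5→{q0, q4, q6}; now {q0, q4, q5, q6}.
Read 'x': q0→{q5}, q4→{q2, q5}, q5→∅, q6→{q4}; now {q2, q4, q5}.

{q2, q4, q5}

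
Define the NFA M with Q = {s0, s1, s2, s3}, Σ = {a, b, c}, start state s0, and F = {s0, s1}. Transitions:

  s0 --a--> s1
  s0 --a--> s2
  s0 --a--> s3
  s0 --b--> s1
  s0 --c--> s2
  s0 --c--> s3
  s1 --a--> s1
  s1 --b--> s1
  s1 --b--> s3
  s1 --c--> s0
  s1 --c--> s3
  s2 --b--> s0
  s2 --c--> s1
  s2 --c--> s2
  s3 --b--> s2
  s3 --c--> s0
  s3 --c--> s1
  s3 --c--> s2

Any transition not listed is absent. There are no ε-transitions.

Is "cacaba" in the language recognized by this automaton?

No

Start in {s0}.
Read 'c': s0→{s2, s3}; now {s2, s3}.
Read 'a': s2→∅, s3→∅; now ∅.
The set is empty and remains empty for the remaining 4 symbols.
The final set ∅ contains no accepting state.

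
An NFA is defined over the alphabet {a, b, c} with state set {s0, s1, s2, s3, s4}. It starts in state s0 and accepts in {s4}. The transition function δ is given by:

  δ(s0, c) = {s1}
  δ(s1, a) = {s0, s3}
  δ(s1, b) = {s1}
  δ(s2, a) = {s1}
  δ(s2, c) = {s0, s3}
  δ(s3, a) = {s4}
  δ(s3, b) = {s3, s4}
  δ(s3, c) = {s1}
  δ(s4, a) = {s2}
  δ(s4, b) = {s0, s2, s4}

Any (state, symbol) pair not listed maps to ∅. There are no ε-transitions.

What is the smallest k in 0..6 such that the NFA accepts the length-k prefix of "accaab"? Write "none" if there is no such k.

none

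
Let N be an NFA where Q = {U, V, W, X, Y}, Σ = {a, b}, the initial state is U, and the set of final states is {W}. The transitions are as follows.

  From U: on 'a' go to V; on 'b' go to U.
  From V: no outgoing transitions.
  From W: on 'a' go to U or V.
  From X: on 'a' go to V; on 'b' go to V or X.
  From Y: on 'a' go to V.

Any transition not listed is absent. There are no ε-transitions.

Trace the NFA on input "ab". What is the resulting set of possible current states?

∅

Start in {U}.
Read 'a': U→{V}; now {V}.
Read 'b': V→∅; now ∅.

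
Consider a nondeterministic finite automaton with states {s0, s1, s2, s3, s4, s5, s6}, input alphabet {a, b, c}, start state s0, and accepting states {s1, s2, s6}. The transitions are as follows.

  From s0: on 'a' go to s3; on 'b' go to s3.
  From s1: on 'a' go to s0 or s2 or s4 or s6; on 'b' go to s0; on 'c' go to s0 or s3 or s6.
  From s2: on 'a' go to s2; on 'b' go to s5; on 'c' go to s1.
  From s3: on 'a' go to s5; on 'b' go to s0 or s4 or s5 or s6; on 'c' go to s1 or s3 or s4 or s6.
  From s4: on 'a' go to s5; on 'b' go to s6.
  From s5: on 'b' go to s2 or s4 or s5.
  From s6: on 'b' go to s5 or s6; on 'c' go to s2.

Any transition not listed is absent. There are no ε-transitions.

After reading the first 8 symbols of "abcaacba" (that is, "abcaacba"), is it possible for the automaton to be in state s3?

Start in {s0}.
Read 'a': s0→{s3}; now {s3}.
Read 'b': s3→{s0, s4, s5, s6}; now {s0, s4, s5, s6}.
Read 'c': s0→∅, s4→∅, s5→∅, s6→{s2}; now {s2}.
Read 'a': s2→{s2}; now {s2}.
Read 'a': s2→{s2}; now {s2}.
Read 'c': s2→{s1}; now {s1}.
Read 'b': s1→{s0}; now {s0}.
Read 'a': s0→{s3}; now {s3}.
State s3 is in {s3}.

Yes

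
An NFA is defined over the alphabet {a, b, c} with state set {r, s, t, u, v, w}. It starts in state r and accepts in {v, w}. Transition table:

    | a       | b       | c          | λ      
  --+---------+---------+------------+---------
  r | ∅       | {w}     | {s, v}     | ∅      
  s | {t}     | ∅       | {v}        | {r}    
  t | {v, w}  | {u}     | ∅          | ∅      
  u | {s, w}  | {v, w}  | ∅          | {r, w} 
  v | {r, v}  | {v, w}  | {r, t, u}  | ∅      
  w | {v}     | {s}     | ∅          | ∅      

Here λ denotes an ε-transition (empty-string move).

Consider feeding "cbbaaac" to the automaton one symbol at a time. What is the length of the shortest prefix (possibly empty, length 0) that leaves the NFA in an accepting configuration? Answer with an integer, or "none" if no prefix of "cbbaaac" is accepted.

1

Start in {r}.
Read 'c': r→{s, v}; union {s, v}; ε-closure = {r, s, v}.
None of the earlier sets intersect F, but {r, s, v} does.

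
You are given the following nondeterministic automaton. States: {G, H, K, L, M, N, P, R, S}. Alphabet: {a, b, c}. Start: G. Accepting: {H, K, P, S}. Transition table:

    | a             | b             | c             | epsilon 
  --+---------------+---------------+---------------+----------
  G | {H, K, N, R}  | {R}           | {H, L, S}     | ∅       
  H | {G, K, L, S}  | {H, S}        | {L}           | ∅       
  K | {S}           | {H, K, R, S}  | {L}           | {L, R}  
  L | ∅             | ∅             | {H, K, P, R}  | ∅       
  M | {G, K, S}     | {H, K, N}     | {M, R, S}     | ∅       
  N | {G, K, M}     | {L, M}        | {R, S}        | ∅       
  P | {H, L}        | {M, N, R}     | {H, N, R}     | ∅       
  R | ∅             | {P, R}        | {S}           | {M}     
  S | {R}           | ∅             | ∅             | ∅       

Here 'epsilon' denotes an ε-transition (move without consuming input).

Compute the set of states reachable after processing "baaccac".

{H, K, L, M, P, R, S}

Start in {G}.
Read 'b': G→{R}; union {R}; ε-closure = {M, R}.
Read 'a': M→{G, K, S}, R→∅; union {G, K, S}; ε-closure = {G, K, L, M, R, S}.
Read 'a': G→{H, K, N, R}, K→{S}, L→∅, M→{G, K, S}, R→∅, S→{R}; union {G, H, K, N, R, S}; ε-closure = {G, H, K, L, M, N, R, S}.
Read 'c': G→{H, L, S}, H→{L}, K→{L}, L→{H, K, P, R}, M→{M, R, S}, N→{R, S}, R→{S}, S→∅; now {H, K, L, M, P, R, S}.
Read 'c': H→{L}, K→{L}, L→{H, K, P, R}, M→{M, R, S}, P→{H, N, R}, R→{S}, S→∅; now {H, K, L, M, N, P, R, S}.
Read 'a': H→{G, K, L, S}, K→{S}, L→∅, M→{G, K, S}, N→{G, K, M}, P→{H, L}, R→∅, S→{R}; now {G, H, K, L, M, R, S}.
Read 'c': G→{H, L, S}, H→{L}, K→{L}, L→{H, K, P, R}, M→{M, R, S}, R→{S}, S→∅; now {H, K, L, M, P, R, S}.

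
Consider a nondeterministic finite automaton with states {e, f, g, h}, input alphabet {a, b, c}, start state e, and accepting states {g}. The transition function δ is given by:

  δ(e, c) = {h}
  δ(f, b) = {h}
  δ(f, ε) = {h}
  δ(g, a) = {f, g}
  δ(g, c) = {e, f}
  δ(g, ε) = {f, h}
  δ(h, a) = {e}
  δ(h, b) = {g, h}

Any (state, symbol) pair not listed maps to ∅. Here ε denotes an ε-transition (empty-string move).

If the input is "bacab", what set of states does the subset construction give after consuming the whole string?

∅

Start in {e}.
Read 'b': {e} → ∅.
The set is empty and remains empty for the remaining 4 symbols.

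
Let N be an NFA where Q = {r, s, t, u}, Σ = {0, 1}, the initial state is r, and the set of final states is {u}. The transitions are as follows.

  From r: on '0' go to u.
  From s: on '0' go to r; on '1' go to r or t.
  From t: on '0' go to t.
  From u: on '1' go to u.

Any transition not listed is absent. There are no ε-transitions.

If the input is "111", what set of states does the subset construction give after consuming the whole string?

Start in {r}.
Read '1': {r} → ∅.
The set is empty and remains empty for the remaining 2 symbols.

∅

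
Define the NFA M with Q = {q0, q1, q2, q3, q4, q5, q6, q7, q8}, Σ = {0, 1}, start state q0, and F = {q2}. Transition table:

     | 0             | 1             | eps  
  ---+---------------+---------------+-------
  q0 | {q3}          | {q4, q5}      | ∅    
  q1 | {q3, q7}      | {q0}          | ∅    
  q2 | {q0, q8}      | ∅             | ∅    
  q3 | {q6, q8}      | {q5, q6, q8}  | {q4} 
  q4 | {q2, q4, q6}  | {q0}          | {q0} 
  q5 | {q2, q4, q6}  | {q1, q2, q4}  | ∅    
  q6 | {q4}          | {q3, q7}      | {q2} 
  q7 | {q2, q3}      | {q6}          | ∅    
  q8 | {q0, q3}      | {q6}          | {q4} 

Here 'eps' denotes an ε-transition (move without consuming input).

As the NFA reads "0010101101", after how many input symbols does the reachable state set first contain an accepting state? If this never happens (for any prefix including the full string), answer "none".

2

Start in {q0}.
Read '0': {q0} → {q0, q3, q4}.
Read '0': {q0, q3, q4} → {q0, q2, q3, q4, q6, q8}.
None of the earlier sets intersect F, but {q0, q2, q3, q4, q6, q8} does.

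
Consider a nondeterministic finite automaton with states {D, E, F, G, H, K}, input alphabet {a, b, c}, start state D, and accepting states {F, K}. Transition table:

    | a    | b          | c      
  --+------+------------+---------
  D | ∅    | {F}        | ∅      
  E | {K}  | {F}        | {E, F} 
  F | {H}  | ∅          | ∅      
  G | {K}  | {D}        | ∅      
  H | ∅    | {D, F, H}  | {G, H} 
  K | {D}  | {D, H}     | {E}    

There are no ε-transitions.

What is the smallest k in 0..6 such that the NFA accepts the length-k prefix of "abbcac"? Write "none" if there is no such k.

none

Start in {D}.
Read 'a': {D} → ∅.
The set is empty and remains empty for the remaining 5 symbols.
No reachable set along the way intersects F.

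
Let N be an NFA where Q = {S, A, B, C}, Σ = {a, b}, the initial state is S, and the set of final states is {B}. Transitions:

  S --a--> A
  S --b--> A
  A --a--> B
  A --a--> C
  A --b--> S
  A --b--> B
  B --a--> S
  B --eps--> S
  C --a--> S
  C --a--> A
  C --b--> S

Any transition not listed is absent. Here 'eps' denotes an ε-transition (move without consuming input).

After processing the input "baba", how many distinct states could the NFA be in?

4

Start in {S}.
Read 'b': S→{A}; now {A}.
Read 'a': A→{B, C}; union {B, C}; ε-closure = {S, B, C}.
Read 'b': S→{A}, B→∅, C→{S}; now {S, A}.
Read 'a': S→{A}, A→{B, C}; union {A, B, C}; ε-closure = {S, A, B, C}.
That set has 4 states.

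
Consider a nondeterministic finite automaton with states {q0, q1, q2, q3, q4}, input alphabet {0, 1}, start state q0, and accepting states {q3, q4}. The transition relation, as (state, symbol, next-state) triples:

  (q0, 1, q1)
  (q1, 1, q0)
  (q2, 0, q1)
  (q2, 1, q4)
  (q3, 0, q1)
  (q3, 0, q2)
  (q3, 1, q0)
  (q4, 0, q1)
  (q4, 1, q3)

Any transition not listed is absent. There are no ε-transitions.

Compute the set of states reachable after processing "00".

∅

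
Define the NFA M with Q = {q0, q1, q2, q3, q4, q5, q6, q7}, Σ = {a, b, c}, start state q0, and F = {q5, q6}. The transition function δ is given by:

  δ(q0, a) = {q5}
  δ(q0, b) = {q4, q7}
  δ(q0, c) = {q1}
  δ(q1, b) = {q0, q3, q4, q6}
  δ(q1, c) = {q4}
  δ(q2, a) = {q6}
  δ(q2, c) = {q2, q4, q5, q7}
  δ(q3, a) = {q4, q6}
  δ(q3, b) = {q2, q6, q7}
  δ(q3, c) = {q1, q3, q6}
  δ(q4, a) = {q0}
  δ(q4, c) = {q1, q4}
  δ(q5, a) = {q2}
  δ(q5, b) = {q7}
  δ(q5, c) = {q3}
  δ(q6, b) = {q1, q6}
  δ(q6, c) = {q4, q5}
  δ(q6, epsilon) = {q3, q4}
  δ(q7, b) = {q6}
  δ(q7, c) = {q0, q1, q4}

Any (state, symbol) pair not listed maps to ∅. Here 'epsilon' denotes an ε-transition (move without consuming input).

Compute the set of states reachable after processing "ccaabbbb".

Start in {q0}.
Read 'c': {q0} → {q1}.
Read 'c': {q1} → {q4}.
Read 'a': {q4} → {q0}.
Read 'a': {q0} → {q5}.
Read 'b': {q5} → {q7}.
Read 'b': {q7} → {q3, q4, q6}.
Read 'b': {q3, q4, q6} → {q1, q2, q3, q4, q6, q7}.
Read 'b': {q1, q2, q3, q4, q6, q7} → {q0, q1, q2, q3, q4, q6, q7}.

{q0, q1, q2, q3, q4, q6, q7}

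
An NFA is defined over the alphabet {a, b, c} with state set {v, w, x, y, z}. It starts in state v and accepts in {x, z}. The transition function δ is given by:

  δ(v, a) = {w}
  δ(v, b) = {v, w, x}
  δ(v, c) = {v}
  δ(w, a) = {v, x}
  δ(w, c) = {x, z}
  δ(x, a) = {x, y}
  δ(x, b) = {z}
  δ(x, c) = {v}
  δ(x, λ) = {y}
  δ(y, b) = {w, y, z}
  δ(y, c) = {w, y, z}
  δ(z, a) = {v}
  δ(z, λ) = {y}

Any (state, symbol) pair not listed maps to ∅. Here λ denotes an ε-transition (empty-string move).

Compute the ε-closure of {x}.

{x, y}

Begin with {x}.
ε-move x → y; add y.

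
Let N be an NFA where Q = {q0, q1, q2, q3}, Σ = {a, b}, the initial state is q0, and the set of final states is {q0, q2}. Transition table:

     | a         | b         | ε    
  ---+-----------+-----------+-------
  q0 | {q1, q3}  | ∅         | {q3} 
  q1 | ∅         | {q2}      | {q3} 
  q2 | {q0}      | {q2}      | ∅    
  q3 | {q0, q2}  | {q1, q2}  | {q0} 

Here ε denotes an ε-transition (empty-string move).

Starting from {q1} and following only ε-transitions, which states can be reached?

Begin with {q1}.
ε-move q1 → q3; add q3.
ε-move q3 → q0; add q0.

{q0, q1, q3}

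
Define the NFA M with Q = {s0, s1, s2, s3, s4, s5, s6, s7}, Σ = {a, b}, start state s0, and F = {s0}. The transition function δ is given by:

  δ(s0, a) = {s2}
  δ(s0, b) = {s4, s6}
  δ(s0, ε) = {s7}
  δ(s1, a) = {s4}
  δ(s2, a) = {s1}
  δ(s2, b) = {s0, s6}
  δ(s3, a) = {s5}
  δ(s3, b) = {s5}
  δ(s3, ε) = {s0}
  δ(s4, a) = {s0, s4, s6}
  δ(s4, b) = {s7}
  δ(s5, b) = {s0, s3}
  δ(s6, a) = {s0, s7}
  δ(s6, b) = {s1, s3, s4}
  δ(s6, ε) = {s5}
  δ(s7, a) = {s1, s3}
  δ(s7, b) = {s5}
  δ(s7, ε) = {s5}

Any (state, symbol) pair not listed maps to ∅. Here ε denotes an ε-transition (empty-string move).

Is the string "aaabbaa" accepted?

Yes

Start: ε-closure({s0}) = {s0, s5, s7}.
Read 'a': s0→{s2}, s5→∅, s7→{s1, s3}; union {s1, s2, s3}; ε-closure = {s0, s1, s2, s3, s5, s7}.
Read 'a': s0→{s2}, s1→{s4}, s2→{s1}, s3→{s5}, s5→∅, s7→{s1, s3}; union {s1, s2, s3, s4, s5}; ε-closure = {s0, s1, s2, s3, s4, s5, s7}.
Read 'a': s0→{s2}, s1→{s4}, s2→{s1}, s3→{s5}, s4→{s0, s4, s6}, s5→∅, s7→{s1, s3}; union {s0, s1, s2, s3, s4, s5, s6}; ε-closure = {s0, s1, s2, s3, s4, s5, s6, s7}.
Read 'b': s0→{s4, s6}, s1→∅, s2→{s0, s6}, s3→{s5}, s4→{s7}, s5→{s0, s3}, s6→{s1, s3, s4}, s7→{s5}; now {s0, s1, s3, s4, s5, s6, s7}.
Read 'b': s0→{s4, s6}, s1→∅, s3→{s5}, s4→{s7}, s5→{s0, s3}, s6→{s1, s3, s4}, s7→{s5}; now {s0, s1, s3, s4, s5, s6, s7}.
Read 'a': s0→{s2}, s1→{s4}, s3→{s5}, s4→{s0, s4, s6}, s5→∅, s6→{s0, s7}, s7→{s1, s3}; now {s0, s1, s2, s3, s4, s5, s6, s7}.
Read 'a': s0→{s2}, s1→{s4}, s2→{s1}, s3→{s5}, s4→{s0, s4, s6}, s5→∅, s6→{s0, s7}, s7→{s1, s3}; now {s0, s1, s2, s3, s4, s5, s6, s7}.
The final set {s0, s1, s2, s3, s4, s5, s6, s7} contains the accepting state s0.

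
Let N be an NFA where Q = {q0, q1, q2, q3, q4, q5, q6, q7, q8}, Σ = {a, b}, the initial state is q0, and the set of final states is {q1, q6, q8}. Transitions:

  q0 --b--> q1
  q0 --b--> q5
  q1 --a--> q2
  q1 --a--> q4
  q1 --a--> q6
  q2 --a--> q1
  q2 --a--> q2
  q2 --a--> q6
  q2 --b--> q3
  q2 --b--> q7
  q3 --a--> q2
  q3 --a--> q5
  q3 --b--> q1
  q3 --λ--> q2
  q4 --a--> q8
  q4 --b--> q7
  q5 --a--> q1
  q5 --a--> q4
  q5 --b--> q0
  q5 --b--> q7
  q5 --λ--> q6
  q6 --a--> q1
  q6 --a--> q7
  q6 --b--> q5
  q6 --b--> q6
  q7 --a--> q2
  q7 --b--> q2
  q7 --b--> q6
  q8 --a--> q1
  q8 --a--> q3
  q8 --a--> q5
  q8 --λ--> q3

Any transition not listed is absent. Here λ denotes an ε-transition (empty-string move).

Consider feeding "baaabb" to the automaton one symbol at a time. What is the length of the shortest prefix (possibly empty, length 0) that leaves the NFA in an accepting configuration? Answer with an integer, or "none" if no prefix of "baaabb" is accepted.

Start in {q0}.
Read 'b': q0→{q1, q5}; union {q1, q5}; ε-closure = {q1, q5, q6}.
None of the earlier sets intersect F, but {q1, q5, q6} does.

1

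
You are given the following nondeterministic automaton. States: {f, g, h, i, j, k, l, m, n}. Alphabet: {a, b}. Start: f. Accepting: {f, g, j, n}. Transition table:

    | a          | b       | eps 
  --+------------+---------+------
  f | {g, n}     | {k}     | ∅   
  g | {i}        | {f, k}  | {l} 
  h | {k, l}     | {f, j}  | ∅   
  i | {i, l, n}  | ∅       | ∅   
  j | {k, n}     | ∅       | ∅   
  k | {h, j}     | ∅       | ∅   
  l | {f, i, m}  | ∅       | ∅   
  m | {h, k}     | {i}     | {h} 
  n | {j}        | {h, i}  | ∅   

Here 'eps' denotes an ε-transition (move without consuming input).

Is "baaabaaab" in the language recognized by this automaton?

Yes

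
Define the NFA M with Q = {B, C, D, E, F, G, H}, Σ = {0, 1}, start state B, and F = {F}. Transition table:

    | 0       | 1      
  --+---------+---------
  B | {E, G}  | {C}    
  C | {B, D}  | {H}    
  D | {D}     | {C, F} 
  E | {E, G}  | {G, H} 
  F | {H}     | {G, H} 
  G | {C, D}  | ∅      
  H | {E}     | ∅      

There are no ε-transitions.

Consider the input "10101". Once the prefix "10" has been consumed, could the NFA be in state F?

Start in {B}.
Read '1': B→{C}; now {C}.
Read '0': C→{B, D}; now {B, D}.
State F is not in {B, D}.

No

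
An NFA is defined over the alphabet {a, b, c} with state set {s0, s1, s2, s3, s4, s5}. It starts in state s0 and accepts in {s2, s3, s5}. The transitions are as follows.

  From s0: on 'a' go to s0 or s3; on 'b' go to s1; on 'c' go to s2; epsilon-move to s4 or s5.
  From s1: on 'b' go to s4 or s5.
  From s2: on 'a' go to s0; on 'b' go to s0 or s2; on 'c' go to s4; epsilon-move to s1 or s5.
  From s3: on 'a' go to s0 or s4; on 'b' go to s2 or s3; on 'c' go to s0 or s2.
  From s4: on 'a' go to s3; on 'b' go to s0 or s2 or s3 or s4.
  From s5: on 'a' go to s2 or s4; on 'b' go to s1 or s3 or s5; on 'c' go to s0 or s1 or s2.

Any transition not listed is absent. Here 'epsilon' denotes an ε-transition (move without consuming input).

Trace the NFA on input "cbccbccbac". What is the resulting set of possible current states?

{s0, s1, s2, s4, s5}

Start: ε-closure({s0}) = {s0, s4, s5}.
Read 'c': {s0, s4, s5} → {s0, s1, s2, s4, s5}.
Read 'b': {s0, s1, s2, s4, s5} → {s0, s1, s2, s3, s4, s5}.
Read 'c': {s0, s1, s2, s3, s4, s5} → {s0, s1, s2, s4, s5}.
Read 'c': {s0, s1, s2, s4, s5} → {s0, s1, s2, s4, s5}.
Read 'b': {s0, s1, s2, s4, s5} → {s0, s1, s2, s3, s4, s5}.
Read 'c': {s0, s1, s2, s3, s4, s5} → {s0, s1, s2, s4, s5}.
Read 'c': {s0, s1, s2, s4, s5} → {s0, s1, s2, s4, s5}.
Read 'b': {s0, s1, s2, s4, s5} → {s0, s1, s2, s3, s4, s5}.
Read 'a': {s0, s1, s2, s3, s4, s5} → {s0, s1, s2, s3, s4, s5}.
Read 'c': {s0, s1, s2, s3, s4, s5} → {s0, s1, s2, s4, s5}.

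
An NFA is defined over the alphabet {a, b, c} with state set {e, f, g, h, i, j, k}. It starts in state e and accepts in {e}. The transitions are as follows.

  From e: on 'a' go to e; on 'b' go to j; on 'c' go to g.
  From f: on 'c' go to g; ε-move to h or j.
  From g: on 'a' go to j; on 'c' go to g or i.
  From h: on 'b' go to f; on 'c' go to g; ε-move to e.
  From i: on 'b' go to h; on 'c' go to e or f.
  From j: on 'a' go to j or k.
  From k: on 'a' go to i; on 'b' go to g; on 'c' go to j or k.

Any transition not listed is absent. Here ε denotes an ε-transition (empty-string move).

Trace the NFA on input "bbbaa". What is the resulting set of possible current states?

Start in {e}.
Read 'b': {e} → {j}.
Read 'b': {j} → ∅.
The set is empty and remains empty for the remaining 3 symbols.

∅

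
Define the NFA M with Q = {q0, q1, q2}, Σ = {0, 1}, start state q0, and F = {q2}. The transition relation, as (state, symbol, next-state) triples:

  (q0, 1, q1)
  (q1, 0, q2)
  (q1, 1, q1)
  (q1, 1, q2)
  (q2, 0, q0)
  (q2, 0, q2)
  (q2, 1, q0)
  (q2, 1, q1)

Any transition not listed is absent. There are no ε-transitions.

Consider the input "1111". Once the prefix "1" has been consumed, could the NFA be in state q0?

No

Start in {q0}.
Read '1': q0→{q1}; now {q1}.
State q0 is not in {q1}.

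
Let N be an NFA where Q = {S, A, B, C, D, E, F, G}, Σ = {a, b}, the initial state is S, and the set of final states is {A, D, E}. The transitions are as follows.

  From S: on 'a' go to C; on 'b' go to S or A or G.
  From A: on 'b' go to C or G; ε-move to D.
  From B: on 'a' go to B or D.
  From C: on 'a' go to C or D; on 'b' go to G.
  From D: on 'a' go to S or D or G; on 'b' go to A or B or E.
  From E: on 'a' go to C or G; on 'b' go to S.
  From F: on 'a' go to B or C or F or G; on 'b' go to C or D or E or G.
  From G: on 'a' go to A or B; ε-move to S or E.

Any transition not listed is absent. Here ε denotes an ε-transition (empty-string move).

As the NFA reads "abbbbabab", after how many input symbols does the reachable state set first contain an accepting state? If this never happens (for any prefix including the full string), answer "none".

Start in {S}.
Read 'a': {S} → {C}.
Read 'b': {C} → {S, E, G}.
None of the earlier sets intersect F, but {S, E, G} does.

2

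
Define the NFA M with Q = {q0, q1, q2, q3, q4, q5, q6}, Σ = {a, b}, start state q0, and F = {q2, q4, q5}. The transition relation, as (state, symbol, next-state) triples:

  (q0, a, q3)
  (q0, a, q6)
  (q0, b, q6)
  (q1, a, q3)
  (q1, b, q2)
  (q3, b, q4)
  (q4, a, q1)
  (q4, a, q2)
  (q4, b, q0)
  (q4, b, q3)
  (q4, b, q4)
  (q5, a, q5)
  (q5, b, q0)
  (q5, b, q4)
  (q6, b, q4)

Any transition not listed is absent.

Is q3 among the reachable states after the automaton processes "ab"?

No

Start in {q0}.
Read 'a': q0→{q3, q6}; now {q3, q6}.
Read 'b': q3→{q4}, q6→{q4}; now {q4}.
State q3 is not in {q4}.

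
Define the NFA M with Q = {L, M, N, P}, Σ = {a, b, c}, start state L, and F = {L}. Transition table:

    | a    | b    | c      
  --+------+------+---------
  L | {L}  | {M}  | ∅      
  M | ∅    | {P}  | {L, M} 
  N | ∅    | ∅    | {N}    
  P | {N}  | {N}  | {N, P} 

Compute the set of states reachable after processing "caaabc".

Start in {L}.
Read 'c': L→∅; now ∅.
The set is empty and remains empty for the remaining 5 symbols.

∅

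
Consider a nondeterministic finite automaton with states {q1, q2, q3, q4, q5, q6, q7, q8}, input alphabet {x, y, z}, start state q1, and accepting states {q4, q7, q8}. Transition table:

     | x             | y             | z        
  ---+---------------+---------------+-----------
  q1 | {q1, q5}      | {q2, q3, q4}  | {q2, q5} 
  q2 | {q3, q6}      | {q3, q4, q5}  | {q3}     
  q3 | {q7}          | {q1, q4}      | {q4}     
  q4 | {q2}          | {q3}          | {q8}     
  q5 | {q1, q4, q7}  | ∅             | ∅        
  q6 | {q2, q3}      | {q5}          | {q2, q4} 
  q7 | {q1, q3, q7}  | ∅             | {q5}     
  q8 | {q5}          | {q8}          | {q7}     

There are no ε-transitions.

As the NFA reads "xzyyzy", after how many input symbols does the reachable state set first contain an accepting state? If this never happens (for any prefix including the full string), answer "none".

3

Start in {q1}.
Read 'x': {q1} → {q1, q5}.
Read 'z': {q1, q5} → {q2, q5}.
Read 'y': {q2, q5} → {q3, q4, q5}.
None of the earlier sets intersect F, but {q3, q4, q5} does.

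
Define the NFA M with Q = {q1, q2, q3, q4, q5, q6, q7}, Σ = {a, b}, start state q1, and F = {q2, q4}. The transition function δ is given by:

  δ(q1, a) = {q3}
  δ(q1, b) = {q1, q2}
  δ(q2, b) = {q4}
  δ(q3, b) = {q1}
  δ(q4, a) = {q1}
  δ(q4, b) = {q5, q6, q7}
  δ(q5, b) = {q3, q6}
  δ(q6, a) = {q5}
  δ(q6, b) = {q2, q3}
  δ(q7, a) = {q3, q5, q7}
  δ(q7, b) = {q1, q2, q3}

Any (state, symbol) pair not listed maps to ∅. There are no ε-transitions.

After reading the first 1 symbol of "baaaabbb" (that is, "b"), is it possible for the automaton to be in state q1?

Yes

Start in {q1}.
Read 'b': {q1} → {q1, q2}.
State q1 is in {q1, q2}.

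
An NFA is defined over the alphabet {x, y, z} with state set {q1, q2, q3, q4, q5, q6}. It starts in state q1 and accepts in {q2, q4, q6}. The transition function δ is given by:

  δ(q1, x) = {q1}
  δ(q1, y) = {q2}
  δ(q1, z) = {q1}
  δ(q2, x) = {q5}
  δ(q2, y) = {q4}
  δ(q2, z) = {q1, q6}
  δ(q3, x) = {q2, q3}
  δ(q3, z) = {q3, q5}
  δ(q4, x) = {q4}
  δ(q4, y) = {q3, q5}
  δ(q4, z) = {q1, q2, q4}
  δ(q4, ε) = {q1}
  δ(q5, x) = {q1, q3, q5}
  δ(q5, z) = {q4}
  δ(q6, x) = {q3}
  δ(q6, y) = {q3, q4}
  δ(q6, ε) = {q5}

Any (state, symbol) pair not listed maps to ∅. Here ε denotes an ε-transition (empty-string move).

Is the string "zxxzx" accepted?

No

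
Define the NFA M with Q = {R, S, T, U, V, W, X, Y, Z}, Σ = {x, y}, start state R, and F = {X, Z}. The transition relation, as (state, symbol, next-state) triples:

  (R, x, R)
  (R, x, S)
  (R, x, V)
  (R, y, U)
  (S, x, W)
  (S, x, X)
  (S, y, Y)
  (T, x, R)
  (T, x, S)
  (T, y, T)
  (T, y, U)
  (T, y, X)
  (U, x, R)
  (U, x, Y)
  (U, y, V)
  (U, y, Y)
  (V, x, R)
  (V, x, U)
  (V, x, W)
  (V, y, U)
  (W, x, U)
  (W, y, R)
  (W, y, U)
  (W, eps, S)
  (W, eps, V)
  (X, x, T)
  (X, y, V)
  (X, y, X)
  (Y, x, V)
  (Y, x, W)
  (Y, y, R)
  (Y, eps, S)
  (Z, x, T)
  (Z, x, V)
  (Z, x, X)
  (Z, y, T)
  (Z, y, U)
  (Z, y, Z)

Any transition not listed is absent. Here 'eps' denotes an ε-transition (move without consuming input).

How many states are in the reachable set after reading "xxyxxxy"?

Start in {R}.
Read 'x': {R} → {R, S, V}.
Read 'x': {R, S, V} → {R, S, U, V, W, X}.
Read 'y': {R, S, U, V, W, X} → {R, S, U, V, X, Y}.
Read 'x': {R, S, U, V, X, Y} → {R, S, T, U, V, W, X, Y}.
Read 'x': {R, S, T, U, V, W, X, Y} → {R, S, T, U, V, W, X, Y}.
Read 'x': {R, S, T, U, V, W, X, Y} → {R, S, T, U, V, W, X, Y}.
Read 'y': {R, S, T, U, V, W, X, Y} → {R, S, T, U, V, X, Y}.
That set has 7 states.

7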